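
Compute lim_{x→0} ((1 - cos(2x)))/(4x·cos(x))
Both numerator and denominator → 0 as x → 0; this is a 0/0 indeterminate form.
Expand each to leading order near x = 0: numerator ~ 2·x^2, denominator ~ 4·x.
The limit of the ratio is 0.

Final answer: 0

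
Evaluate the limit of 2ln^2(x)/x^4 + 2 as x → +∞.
The quotient is an ∞/∞ indeterminate form as x → +∞.
The polynomial denominator x^4 dominates the logarithmic numerator (any positive power of x ≫ ln^2(x) as x → ∞), so the quotient → 0.
Adding the constant: 0 + 2 = 2. Limit = 2.

Final answer: 2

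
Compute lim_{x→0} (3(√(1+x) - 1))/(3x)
Both numerator and denominator → 0 as x → 0; this is a 0/0 indeterminate form.
Expand each to leading order near x = 0: numerator ~ 3·x/2, denominator ~ 3·x.
The limit of the ratio is 1/2.

Final answer: 1/2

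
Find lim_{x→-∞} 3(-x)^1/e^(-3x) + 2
The quotient is an ∞/∞ indeterminate form as x → -∞.
Compare growth rates of the dominant terms (exponentials ≫ polynomials ≫ logarithms), or apply L'Hôpital's rule; the quotient → 0.
Adding the constant: 0 + 2 = 2. Limit = 2.

Final answer: 2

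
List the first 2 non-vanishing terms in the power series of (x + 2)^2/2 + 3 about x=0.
2·x + 5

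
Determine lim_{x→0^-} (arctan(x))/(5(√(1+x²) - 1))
Both numerator and denominator → 0 as x → 0^-; this is a 0/0 indeterminate form.
Expand each to leading order near x = 0: numerator ~ x, denominator ~ 5·x^2/2.
The limit of the ratio is -∞.

Final answer: -∞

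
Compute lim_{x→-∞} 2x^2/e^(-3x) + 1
The quotient is an ∞/∞ indeterminate form as x → -∞.
Compare growth rates of the dominant terms (exponentials ≫ polynomials ≫ logarithms), or apply L'Hôpital's rule; the quotient → 0.
Adding the constant: 0 + 1 = 1. Limit = 1.

Final answer: 1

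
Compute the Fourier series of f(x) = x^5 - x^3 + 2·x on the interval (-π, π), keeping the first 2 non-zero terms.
(-42·π^2 + 2·π^4 + 256)·sin(x) + (-π^4 - 11 + 6·π^2)·sin(2·x)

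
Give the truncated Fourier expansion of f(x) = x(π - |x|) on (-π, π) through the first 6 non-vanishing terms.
8·sin(x)/π + 8·sin(3·x)/(27·π) + 8·sin(5·x)/(125·π) + 8·sin(7·x)/(343·π) + 8·sin(9·x)/(729·π) + 8·sin(11·x)/(1331·π)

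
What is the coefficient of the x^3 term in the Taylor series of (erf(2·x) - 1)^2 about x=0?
Expand to order 3: (erf(2·x) - 1)^2 = 32·x^3/(3·√(π)) + 16·x^2/π - 8·x/√(π) + 1 + O(x^4).
The coefficient of x^3 is 32/(3·√(π)).

Final answer: 32/(3·√(π))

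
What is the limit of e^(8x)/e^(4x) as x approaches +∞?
This is an ∞/∞ indeterminate form as x → +∞.
Rewrite e^(8x)/e^(4x) = e^((8−4)x) = e^(4x); the exponent coefficient is 4 > 0 so e^(4x) → ∞.
Limit = ∞.

Final answer: ∞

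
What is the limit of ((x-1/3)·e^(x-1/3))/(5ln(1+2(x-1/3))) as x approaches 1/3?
Both numerator and denominator → 0 as x → 1/3; this is a 0/0 indeterminate form.
Expand each to leading order near x = 1/3: numerator ~ (x - 1/3), denominator ~ 10·(x - 1/3).
The limit of the ratio is 1/10.

Final answer: 1/10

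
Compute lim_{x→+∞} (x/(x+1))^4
As x → +∞: x/(x+1) = 1/(1 + 1/x) → 1, and the 4th power of a limit-1 base also → 1.
Limit = 1.

Final answer: 1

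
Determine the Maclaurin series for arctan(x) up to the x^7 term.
-x^7/7 + x^5/5 - x^3/3 + x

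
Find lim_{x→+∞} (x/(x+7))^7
As x → +∞: x/(x+7) = 1/(1 + 7/x) → 1, and the 7th power of a limit-1 base also → 1.
Limit = 1.

Final answer: 1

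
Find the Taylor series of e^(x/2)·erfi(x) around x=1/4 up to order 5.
e^(1/8)·erfi(1/4) + (√(π)·e^(1/8)·erfi(1/4) + 4·e^(3/16))·(x - 1/4)/(2·√(π)) + (√(π)·e^(1/8)·erfi(1/4) + 12·e^(3/16))·(x - 1/4)^2/(8·√(π)) + (√(π)·e^(1/8)·erfi(1/4) + 60·e^(3/16))·(x - 1/4)^3/(48·√(π)) + (√(π)·e^(1/8)·erfi(1/4) + 284·e^(3/16))·(x - 1/4)^4/(384·√(π)) + (√(π)·e^(1/8)·erfi(1/4) + 1884·e^(3/16))·(x - 1/4)^5/(3840·√(π))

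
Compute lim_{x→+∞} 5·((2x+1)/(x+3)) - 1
Evaluate the dominant behaviour as x → +∞; each term tends to a finite value or vanishes.
Limit = 9.

Final answer: 9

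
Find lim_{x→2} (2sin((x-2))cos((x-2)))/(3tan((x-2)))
Both numerator and denominator → 0 as x → 2; this is a 0/0 indeterminate form.
Expand each to leading order near x = 2: numerator ~ 2·(x - 2), denominator ~ 3·(x - 2).
The limit of the ratio is 2/3.

Final answer: 2/3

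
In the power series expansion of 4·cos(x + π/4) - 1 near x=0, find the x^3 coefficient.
Expand to order 3: 4·cos(x + π/4) - 1 = √(2)·x^3/3 - √(2)·x^2 - 2·√(2)·x - 1 + 2·√(2) + O(x^4).
The coefficient of x^3 is √(2)/3.

Final answer: √(2)/3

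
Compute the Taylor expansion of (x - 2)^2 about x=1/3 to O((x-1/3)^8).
25/9 - 10·(x - 1/3)/3 + (x - 1/3)^2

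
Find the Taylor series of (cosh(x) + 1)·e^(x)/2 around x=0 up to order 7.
13·x^7/2016 + 11·x^6/480 + 17·x^5/240 + 3·x^4/16 + 5·x^3/12 + 3·x^2/4 + x + 1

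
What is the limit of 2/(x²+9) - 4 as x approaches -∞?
Evaluate the dominant behaviour as x → -∞; each term tends to a finite value or vanishes.
Limit = -4.

Final answer: -4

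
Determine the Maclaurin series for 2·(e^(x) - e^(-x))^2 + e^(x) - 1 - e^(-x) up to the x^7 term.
x^7/2520 + 16·x^6/45 + x^5/60 + 8·x^4/3 + x^3/3 + 8·x^2 + 2·x - 1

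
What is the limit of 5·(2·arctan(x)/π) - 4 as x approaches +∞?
Evaluate the dominant behaviour as x → +∞; each term tends to a finite value or vanishes.
Limit = 1.

Final answer: 1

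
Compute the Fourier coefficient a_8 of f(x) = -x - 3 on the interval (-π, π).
a_8 = (1/π) ∫_{-π}^{π} f(x)·cos(8x) dx.
Evaluate the integral (use parity and integration by parts as needed): a_8 = 0.

Final answer: 0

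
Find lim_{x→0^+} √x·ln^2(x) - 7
The product is a 0·∞ indeterminate form at x → 0⁺.
Rewrite the product as ln^2(x) / x^(-1/2) and apply L'Hôpital, or use the standard hierarchy x^(-1/2) ≫ |ln x|^2 as x → 0⁺.
The indeterminate product → 0, so the limit = -7.

Final answer: -7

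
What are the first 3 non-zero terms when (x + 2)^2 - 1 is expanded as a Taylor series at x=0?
x^2 + 4·x + 3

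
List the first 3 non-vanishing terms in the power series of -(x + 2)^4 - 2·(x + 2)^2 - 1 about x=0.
-26·x^2 - 40·x - 25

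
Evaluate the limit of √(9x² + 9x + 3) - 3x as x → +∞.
As x → +∞: multiply by the conjugate to get (9x+3)/(√(9x²+9x+3)+3x); the denominator ~ 6x, so the limit is 9/6 = 3/2.
Limit = 3/2.

Final answer: 3/2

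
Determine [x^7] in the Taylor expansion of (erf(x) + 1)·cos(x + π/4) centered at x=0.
Expand to order 7: (erf(x) + 1)·cos(x + π/4) = x^7·(-449·√(2)/(5040·√(π)) + √(2)/10080) + x^6·(-59·√(2)/(360·√(π)) - √(2)/1440) + x^5·(-√(2)/240 + 37·√(2)/(120·√(π))) + x^4·(√(2)/48 + √(2)/(2·√(π))) + x^3·(-5·√(2)/(6·√(π)) + √(2)/12) + x^2·(-√(2)/√(π) - √(2)/4) + x·(-√(2)/2 + √(2)/√(π)) + √(2)/2 + O(x^8).
The coefficient of x^7 is -449·√(2)/(5040·√(π)) + √(2)/10080.

Final answer: -449·√(2)/(5040·√(π)) + √(2)/10080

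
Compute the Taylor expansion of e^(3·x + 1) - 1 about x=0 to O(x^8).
243·e·x^7/560 + 81·e·x^6/80 + 81·e·x^5/40 + 27·e·x^4/8 + 9·e·x^3/2 + 9·e·x^2/2 + 3·e·x - 1 + e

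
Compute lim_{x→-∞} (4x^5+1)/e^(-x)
This is an ∞/∞ indeterminate form as x → -∞.
Compare growth rates of the dominant terms (exponentials ≫ polynomials ≫ logarithms), or apply L'Hôpital's rule; the quotient → 0.
Limit = 0.

Final answer: 0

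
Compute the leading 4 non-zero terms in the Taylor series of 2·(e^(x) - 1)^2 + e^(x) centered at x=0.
13·x^3/6 + 5·x^2/2 + x + 1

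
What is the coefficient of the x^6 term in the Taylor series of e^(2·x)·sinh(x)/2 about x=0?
Expand to order 6: e^(2·x)·sinh(x)/2 = 91·x^6/360 + 121·x^5/240 + 5·x^4/6 + 13·x^3/12 + x^2 + x/2 + O(x^7).
The coefficient of x^6 is 91/360.

Final answer: 91/360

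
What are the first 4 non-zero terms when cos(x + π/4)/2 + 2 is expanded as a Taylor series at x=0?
√(2)·x^3/24 - √(2)·x^2/8 - √(2)·x/4 + √(2)/4 + 2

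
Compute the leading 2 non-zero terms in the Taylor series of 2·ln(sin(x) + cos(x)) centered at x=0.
-2·x^2 + 2·x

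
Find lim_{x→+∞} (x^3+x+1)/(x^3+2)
This is an ∞/∞ indeterminate form as x → +∞.
Divide numerator and denominator by x^3 and let the lower-order terms vanish; the leading terms give 1/1 = 1.
Limit = 1.

Final answer: 1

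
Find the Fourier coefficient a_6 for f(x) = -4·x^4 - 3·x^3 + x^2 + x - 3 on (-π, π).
a_6 = (1/π) ∫_{-π}^{π} f(x)·cos(6x) dx.
Evaluate the integral (use parity and integration by parts as needed): a_6 = 7/27 - 8·π^2/9.

Final answer: 7/27 - 8·π^2/9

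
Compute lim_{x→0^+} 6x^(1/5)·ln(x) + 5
The product is a 0·∞ indeterminate form at x → 0⁺.
Rewrite the product as 6·ln(x) / x^(-1/5) and apply L'Hôpital, or use the standard hierarchy x^(-1/5) ≫ |ln x| as x → 0⁺.
The indeterminate product → 0, so the limit = 5.

Final answer: 5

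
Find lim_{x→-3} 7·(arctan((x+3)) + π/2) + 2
Direct substitution at x = -3 gives 2 + 7·π/2.

Final answer: 2 + 7·π/2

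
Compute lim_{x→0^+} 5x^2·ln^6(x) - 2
The product is a 0·∞ indeterminate form at x → 0⁺.
Rewrite the product as 5·ln^6(x) / x^(-2) and apply L'Hôpital, or use the standard hierarchy x^(-2) ≫ |ln x|^6 as x → 0⁺.
The indeterminate product → 0, so the limit = -2.

Final answer: -2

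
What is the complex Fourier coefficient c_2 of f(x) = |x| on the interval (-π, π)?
Compute the real Fourier coefficients first: a_2 = 0, b_2 = 0.
Then c_2 = (a_2 − i·b_2)/2 = 0.

Final answer: 0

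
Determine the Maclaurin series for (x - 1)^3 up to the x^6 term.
x^3 - 3·x^2 + 3·x - 1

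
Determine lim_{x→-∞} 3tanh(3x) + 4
Evaluate the dominant behaviour as x → -∞; each term tends to a finite value or vanishes.
Limit = 1.

Final answer: 1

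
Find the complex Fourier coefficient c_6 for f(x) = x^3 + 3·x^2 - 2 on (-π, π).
Compute the real Fourier coefficients first: a_6 = 1/3, b_6 = 1/18 - π^2/3.
Then c_6 = (a_6 − i·b_6)/2 = 1/6 - i/36 + i·π^2/6.

Final answer: 1/6 - i/36 + i·π^2/6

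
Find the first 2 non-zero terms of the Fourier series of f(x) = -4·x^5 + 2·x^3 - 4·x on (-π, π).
(-992 - 8·π^4 + 164·π^2)·sin(x) + (-22·π^2 + 37 + 4·π^4)·sin(2·x)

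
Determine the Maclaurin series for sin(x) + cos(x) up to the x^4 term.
x^4/24 - x^3/6 - x^2/2 + x + 1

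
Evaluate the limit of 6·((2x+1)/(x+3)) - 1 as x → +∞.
Evaluate the dominant behaviour as x → +∞; each term tends to a finite value or vanishes.
Limit = 11.

Final answer: 11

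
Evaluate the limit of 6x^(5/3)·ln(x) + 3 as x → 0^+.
The product is a 0·∞ indeterminate form at x → 0⁺.
Rewrite the product as 6·ln(x) / x^(-5/3) and apply L'Hôpital, or use the standard hierarchy x^(-5/3) ≫ |ln x| as x → 0⁺.
The indeterminate product → 0, so the limit = 3.

Final answer: 3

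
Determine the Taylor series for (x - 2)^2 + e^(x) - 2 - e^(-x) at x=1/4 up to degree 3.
(-16 + 17·e^(1/4) + 16·e^(1/2))·e^(-1/4)/16 + (-7·e^(1/4) + 2 + 2·e^(1/2))·e^(-1/4)·(x - 1/4)/2 + (-1 + e^(1/2) + 2·e^(1/4))·e^(-1/4)·(x - 1/4)^2/2 + (1 + e^(1/2))·e^(-1/4)·(x - 1/4)^3/6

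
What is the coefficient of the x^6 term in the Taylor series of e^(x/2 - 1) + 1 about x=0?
Expand to order 6: e^(x/2 - 1) + 1 = x^6·e^(-1)/46080 + x^5·e^(-1)/3840 + x^4·e^(-1)/384 + x^3·e^(-1)/48 + x^2·e^(-1)/8 + x·e^(-1)/2 + e^(-1) + 1 + O(x^7).
The coefficient of x^6 is e^(-1)/46080.

Final answer: e^(-1)/46080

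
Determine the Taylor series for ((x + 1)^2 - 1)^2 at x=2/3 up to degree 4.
256/81 + 320·(x - 2/3)/27 + 44·(x - 2/3)^2/3 + 20·(x - 2/3)^3/3 + (x - 2/3)^4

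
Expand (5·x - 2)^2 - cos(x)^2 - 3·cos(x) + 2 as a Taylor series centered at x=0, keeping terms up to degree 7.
7·x^6/144 - 11·x^4/24 + 55·x^2/2 - 20·x + 2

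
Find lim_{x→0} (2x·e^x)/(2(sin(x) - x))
Both numerator and denominator → 0 as x → 0; this is a 0/0 indeterminate form.
Expand each to leading order near x = 0: numerator ~ 2·x, denominator ~ -x^3/3.
The limit of the ratio is -∞.

Final answer: -∞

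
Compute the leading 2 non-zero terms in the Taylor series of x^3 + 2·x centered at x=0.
x^3 + 2·x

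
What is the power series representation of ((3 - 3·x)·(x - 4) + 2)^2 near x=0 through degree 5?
9·x^4 - 90·x^3 + 285·x^2 - 300·x + 100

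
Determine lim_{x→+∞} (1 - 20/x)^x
As x → +∞: this is the defining limit (1 - 20/x)^x → e^(-20).
Limit = e^(-20).

Final answer: e^(-20)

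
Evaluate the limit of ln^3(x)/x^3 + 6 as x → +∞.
The quotient is an ∞/∞ indeterminate form as x → +∞.
The polynomial denominator x^3 dominates the logarithmic numerator (any positive power of x ≫ ln^3(x) as x → ∞), so the quotient → 0.
Adding the constant: 0 + 6 = 6. Limit = 6.

Final answer: 6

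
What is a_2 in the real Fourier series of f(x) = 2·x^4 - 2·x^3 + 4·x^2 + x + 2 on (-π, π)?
a_2 = (1/π) ∫_{-π}^{π} f(x)·cos(2x) dx.
Evaluate the integral (use parity and integration by parts as needed): a_2 = -2 + 4·π^2.

Final answer: -2 + 4·π^2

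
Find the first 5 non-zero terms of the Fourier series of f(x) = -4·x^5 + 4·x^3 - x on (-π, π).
(-1010 - 8·π^4 + 168·π^2)·sin(x) + (-24·π^2 + 37 + 4·π^4)·sin(2·x) + (-8·π^4/3 - 518/81 + 232·π^2/27)·sin(3·x) + (-9·π^2/2 + 35/16 + 2·π^4)·sin(4·x) + (-8·π^4/5 - 682/625 + 72·π^2/25)·sin(5·x)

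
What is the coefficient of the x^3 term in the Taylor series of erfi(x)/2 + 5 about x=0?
Expand to order 3: erfi(x)/2 + 5 = x^3/(3·√(π)) + x/√(π) + 5 + O(x^4).
The coefficient of x^3 is 1/(3·√(π)).

Final answer: 1/(3·√(π))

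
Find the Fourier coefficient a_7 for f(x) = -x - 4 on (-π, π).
a_7 = (1/π) ∫_{-π}^{π} f(x)·cos(7x) dx.
Evaluate the integral (use parity and integration by parts as needed): a_7 = 0.

Final answer: 0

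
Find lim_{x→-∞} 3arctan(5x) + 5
Evaluate the dominant behaviour as x → -∞; each term tends to a finite value or vanishes.
Limit = 5 - 3·π/2.

Final answer: 5 - 3·π/2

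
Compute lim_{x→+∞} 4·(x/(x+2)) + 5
Evaluate the dominant behaviour as x → +∞; each term tends to a finite value or vanishes.
Limit = 9.

Final answer: 9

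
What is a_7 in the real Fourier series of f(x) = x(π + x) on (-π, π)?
a_7 = (1/π) ∫_{-π}^{π} f(x)·cos(7x) dx.
Evaluate the integral (use parity and integration by parts as needed): a_7 = -4/49.

Final answer: -4/49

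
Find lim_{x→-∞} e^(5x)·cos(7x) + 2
Evaluate the dominant behaviour as x → -∞; each term tends to a finite value or vanishes.
Limit = 2.

Final answer: 2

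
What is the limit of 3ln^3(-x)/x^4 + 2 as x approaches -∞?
The quotient is an ∞/∞ indeterminate form as x → -∞.
Compare growth rates of the dominant terms (exponentials ≫ polynomials ≫ logarithms), or apply L'Hôpital's rule; the quotient → 0.
Adding the constant: 0 + 2 = 2. Limit = 2.

Final answer: 2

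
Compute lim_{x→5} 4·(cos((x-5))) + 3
Direct substitution at x = 5 gives 7.

Final answer: 7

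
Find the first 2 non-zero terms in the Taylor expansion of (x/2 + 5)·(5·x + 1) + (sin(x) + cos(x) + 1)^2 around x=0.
59·x/2 + 9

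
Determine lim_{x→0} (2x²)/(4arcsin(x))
Both numerator and denominator → 0 as x → 0; this is a 0/0 indeterminate form.
Expand each to leading order near x = 0: numerator ~ 2·x^2, denominator ~ 4·x.
The limit of the ratio is 0.

Final answer: 0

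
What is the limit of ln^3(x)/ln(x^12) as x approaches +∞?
This is an ∞/∞ indeterminate form as x → +∞.
Write ln(x^12) = 12·ln(x), reducing the quotient to ln^2(x)/12 → ∞.
Limit = ∞.

Final answer: ∞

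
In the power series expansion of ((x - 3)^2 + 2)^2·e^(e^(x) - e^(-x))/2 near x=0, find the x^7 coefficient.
Expand to order 7: ((x - 3)^2 + 2)^2·e^(e^(x) - e^(-x))/2 = 3085·x^7/1008 + 83·x^6/18 + 817·x^5/120 + 103·x^4/6 + 125·x^3/6 + 18·x^2 + 55·x + 121/2 + O(x^8).
The coefficient of x^7 is 3085/1008.

Final answer: 3085/1008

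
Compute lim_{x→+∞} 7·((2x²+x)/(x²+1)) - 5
Evaluate the dominant behaviour as x → +∞; each term tends to a finite value or vanishes.
Limit = 9.

Final answer: 9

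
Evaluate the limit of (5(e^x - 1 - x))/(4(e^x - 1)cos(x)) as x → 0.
Both numerator and denominator → 0 as x → 0; this is a 0/0 indeterminate form.
Expand each to leading order near x = 0: numerator ~ 5·x^2/2, denominator ~ 4·x.
The limit of the ratio is 0.

Final answer: 0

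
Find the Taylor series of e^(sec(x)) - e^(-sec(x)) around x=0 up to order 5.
x^4·(e^(-1)/12 + e/3) + x^2·(e^(-1)/2 + e/2) - e^(-1) + e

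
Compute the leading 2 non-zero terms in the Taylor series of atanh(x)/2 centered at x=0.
x^3/6 + x/2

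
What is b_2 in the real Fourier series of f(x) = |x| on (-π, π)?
b_2 = (1/π) ∫_{-π}^{π} f(x)·sin(2x) dx.
Evaluate the integral (use parity and integration by parts as needed): b_2 = 0.

Final answer: 0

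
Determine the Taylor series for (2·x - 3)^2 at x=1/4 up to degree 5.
25/4 - 10·(x - 1/4) + 4·(x - 1/4)^2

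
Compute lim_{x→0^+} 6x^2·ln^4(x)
This is a 0·∞ indeterminate form at x → 0⁺.
Rewrite the product as 6·ln^4(x) / x^(-2) and apply L'Hôpital, or use the standard hierarchy x^(-2) ≫ |ln x|^4 as x → 0⁺.
The indeterminate product → 0, so the limit = 0.

Final answer: 0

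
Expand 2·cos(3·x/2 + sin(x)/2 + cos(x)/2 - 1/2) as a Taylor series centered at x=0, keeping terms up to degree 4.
77·x^4/48 + x^3 - 4·x^2 + 2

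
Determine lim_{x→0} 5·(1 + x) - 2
Direct substitution at x = 0 gives 3.

Final answer: 3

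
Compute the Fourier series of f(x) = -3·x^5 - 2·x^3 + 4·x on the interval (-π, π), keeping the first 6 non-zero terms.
(-688 - 6·π^4 + 116·π^2)·sin(x) + (-13·π^2 + 31/2 + 3·π^4)·sin(2·x) + (-2·π^4 + 16/27 + 28·π^2/9)·sin(3·x) + (-7·π^2/8 - 107/64 + 3·π^4/2)·sin(4·x) + (-6·π^4/5 + 976/625 + 4·π^2/25)·sin(5·x) + (-73/54 + π^2/9 + π^4)·sin(6·x)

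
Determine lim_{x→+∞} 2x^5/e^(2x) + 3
The quotient is an ∞/∞ indeterminate form as x → +∞.
The exponential denominator e^(2x) dominates the polynomial numerator (e^x ≫ x^5 as x → ∞), so the quotient → 0.
Adding the constant: 0 + 3 = 3. Limit = 3.

Final answer: 3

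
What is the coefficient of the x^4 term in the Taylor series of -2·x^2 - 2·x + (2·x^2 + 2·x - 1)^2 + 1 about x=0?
Expand to order 4: -2·x^2 - 2·x + (2·x^2 + 2·x - 1)^2 + 1 = 4·x^4 + 8·x^3 - 2·x^2 - 6·x + 2 + O(x^5).
The coefficient of x^4 is 4.

Final answer: 4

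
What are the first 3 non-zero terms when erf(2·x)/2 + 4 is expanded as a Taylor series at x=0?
-8·x^3/(3·√(π)) + 2·x/√(π) + 4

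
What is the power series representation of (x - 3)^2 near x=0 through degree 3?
x^2 - 6·x + 9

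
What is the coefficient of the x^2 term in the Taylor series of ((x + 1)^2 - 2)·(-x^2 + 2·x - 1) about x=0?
Expand to order 2: ((x + 1)^2 - 2)·(-x^2 + 2·x - 1) = 4·x^2 - 4·x + 1 + O(x^3).
The coefficient of x^2 is 4.

Final answer: 4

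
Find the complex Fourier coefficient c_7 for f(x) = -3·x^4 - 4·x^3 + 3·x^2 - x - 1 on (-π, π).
Compute the real Fourier coefficients first: a_7 = -732/2401 + 24·π^2/49, b_7 = -8·π^2/7 - 50/343.
Then c_7 = (a_7 − i·b_7)/2 = -366/2401 + 12·π^2/49 + 25·i/343 + 4·i·π^2/7.

Final answer: -366/2401 + 12·π^2/49 + 25·i/343 + 4·i·π^2/7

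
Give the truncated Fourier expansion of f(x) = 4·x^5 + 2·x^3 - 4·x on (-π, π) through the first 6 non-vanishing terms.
(-156·π^2 + 8·π^4 + 928)·sin(x) + (-4·π^4 - 23 + 18·π^2)·sin(2·x) + (-124·π^2/27 + 32/81 + 8·π^4/3)·sin(3·x) + (-2·π^4 + 23/16 + 3·π^2/2)·sin(4·x) + (-12·π^2/25 - 928/625 + 8·π^4/5)·sin(5·x) + (-4·π^4/3 + 2·π^2/27 + 107/81)·sin(6·x)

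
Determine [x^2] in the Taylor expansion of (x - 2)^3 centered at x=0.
Expand to order 2: (x - 2)^3 = -6·x^2 + 12·x - 8 + O(x^3).
The coefficient of x^2 is -6.

Final answer: -6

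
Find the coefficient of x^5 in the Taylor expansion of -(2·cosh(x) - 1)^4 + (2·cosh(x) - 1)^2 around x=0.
Expand to order 5: -(2·cosh(x) - 1)^4 + (2·cosh(x) - 1)^2 = -31·x^4/6 - 2·x^2 + O(x^6).
The coefficient of x^5 is 0.

Final answer: 0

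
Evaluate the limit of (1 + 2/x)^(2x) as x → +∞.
As x → +∞: write (1 + 2/x)^(2x) = ((1 + 2/x)^x)^2 → (e^2)^2 = e^4.
Limit = e^(4).

Final answer: e^(4)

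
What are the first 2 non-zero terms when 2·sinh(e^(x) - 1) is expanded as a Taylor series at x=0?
x^2 + 2·x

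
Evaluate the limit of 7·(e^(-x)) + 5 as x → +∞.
Evaluate the dominant behaviour as x → +∞; each term tends to a finite value or vanishes.
Limit = 5.

Final answer: 5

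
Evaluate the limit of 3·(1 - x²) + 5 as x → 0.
Direct substitution at x = 0 gives 8.

Final answer: 8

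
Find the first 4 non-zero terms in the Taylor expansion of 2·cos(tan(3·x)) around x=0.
-7857·x^6/40 - 189·x^4/4 - 9·x^2 + 2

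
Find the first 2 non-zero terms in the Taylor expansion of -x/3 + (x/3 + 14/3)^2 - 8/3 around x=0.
25·x/9 + 172/9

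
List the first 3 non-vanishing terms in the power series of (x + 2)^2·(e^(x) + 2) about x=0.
9·x^2 + 16·x + 12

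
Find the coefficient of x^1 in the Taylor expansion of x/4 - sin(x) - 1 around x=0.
Expand to order 1: x/4 - sin(x) - 1 = -3·x/4 - 1 + O(x^2).
The coefficient of x^1 is -3/4.

Final answer: -3/4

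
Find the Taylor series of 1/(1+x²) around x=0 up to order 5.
x^4 - x^2 + 1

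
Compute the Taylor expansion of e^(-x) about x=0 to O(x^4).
-x^3/6 + x^2/2 - x + 1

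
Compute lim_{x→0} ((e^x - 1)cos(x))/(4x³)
Both numerator and denominator → 0 as x → 0; this is a 0/0 indeterminate form.
Expand each to leading order near x = 0: numerator ~ x, denominator ~ 4·x^3.
The limit of the ratio is ∞.

Final answer: ∞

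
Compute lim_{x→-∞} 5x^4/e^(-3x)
This is an ∞/∞ indeterminate form as x → -∞.
Compare growth rates of the dominant terms (exponentials ≫ polynomials ≫ logarithms), or apply L'Hôpital's rule; the quotient → 0.
Limit = 0.

Final answer: 0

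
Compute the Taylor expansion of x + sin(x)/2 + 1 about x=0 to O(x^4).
-x^3/12 + 3·x/2 + 1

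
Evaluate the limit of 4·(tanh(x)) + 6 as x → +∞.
Evaluate the dominant behaviour as x → +∞; each term tends to a finite value or vanishes.
Limit = 10.

Final answer: 10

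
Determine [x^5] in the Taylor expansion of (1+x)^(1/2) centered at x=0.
Expand to order 5: (1+x)^(1/2) = 7·x^5/256 - 5·x^4/128 + x^3/16 - x^2/8 + x/2 + 1 + O(x^6).
The coefficient of x^5 is 7/256.

Final answer: 7/256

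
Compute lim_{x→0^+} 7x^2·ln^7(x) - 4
The product is a 0·∞ indeterminate form at x → 0⁺.
Rewrite the product as 7·ln^7(x) / x^(-2) and apply L'Hôpital, or use the standard hierarchy x^(-2) ≫ |ln x|^7 as x → 0⁺.
The indeterminate product → 0, so the limit = -4.

Final answer: -4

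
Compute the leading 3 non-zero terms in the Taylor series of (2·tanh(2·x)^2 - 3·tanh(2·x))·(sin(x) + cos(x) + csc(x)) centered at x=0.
9·x^2 + 2·x - 6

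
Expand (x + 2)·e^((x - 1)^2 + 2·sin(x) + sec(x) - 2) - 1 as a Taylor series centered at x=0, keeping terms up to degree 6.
557·x^6/360 + 11·x^5/30 + 7·x^4/3 + 5·x^3/6 + 3·x^2 + x + 1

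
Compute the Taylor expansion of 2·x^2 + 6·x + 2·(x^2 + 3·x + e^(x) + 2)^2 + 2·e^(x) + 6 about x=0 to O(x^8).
37·x^7/360 + 11·x^6/24 + 107·x^5/60 + 31·x^4/4 + 79·x^3/3 + 53·x^2 + 56·x + 26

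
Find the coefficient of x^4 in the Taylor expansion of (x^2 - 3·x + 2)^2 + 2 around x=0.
Expand to order 4: (x^2 - 3·x + 2)^2 + 2 = x^4 - 6·x^3 + 13·x^2 - 12·x + 6 + O(x^5).
The coefficient of x^4 is 1.

Final answer: 1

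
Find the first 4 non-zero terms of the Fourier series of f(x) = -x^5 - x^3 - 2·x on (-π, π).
(-232 - 2·π^4 + 38·π^2)·sin(x) + (-4·π^2 + 8 + π^4)·sin(2·x) + (-2·π^4/3 - 152/81 + 22·π^2/27)·sin(3·x) + (-π^2/8 + 67/64 + π^4/2)·sin(4·x)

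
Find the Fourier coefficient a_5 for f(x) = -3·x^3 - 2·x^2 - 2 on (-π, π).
a_5 = (1/π) ∫_{-π}^{π} f(x)·cos(5x) dx.
Evaluate the integral (use parity and integration by parts as needed): a_5 = 8/25.

Final answer: 8/25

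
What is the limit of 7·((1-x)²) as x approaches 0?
Direct substitution at x = 0 gives 7.

Final answer: 7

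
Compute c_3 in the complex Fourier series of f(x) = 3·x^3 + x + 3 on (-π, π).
Compute the real Fourier coefficients first: a_3 = 0, b_3 = -2/3 + 2·π^2.
Then c_3 = (a_3 − i·b_3)/2 = -i·π^2 + i/3.

Final answer: -i·π^2 + i/3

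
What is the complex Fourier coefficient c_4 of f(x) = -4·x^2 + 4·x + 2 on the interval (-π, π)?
Compute the real Fourier coefficients first: a_4 = -1, b_4 = -2.
Then c_4 = (a_4 − i·b_4)/2 = -1/2 + i.

Final answer: -1/2 + i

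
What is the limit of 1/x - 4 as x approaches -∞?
Evaluate the dominant behaviour as x → -∞; each term tends to a finite value or vanishes.
Limit = -4.

Final answer: -4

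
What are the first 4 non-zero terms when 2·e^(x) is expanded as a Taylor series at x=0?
x^3/3 + x^2 + 2·x + 2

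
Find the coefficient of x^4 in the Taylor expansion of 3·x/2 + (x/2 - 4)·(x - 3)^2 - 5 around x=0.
Expand to order 4: 3·x/2 + (x/2 - 4)·(x - 3)^2 - 5 = x^3/2 - 7·x^2 + 30·x - 41 + O(x^5).
The coefficient of x^4 is 0.

Final answer: 0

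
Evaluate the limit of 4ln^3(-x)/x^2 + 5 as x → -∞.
The quotient is an ∞/∞ indeterminate form as x → -∞.
Compare growth rates of the dominant terms (exponentials ≫ polynomials ≫ logarithms), or apply L'Hôpital's rule; the quotient → 0.
Adding the constant: 0 + 5 = 5. Limit = 5.

Final answer: 5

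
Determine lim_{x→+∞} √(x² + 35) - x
This is an ∞ − ∞ indeterminate form.
Multiply and divide by the conjugate √(x²+35) + x; the x² terms cancel, leaving 35/(√(x²+35)+x) → 0.
Limit = 0.

Final answer: 0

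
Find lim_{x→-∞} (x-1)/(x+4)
Evaluate the dominant behaviour as x → -∞; each term tends to a finite value or vanishes.
Limit = 1.

Final answer: 1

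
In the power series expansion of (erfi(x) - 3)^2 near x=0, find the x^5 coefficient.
Expand to order 5: (erfi(x) - 3)^2 = -6·x^5/(5·√(π)) + 8·x^4/(3·π) - 4·x^3/√(π) + 4·x^2/π - 12·x/√(π) + 9 + O(x^6).
The coefficient of x^5 is -6/(5·√(π)).

Final answer: -6/(5·√(π))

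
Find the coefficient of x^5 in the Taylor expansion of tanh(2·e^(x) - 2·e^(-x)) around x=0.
Expand to order 5: tanh(2·e^(x) - 2·e^(-x)) = 1259·x^5/10 - 62·x^3/3 + 4·x + O(x^6).
The coefficient of x^5 is 1259/10.

Final answer: 1259/10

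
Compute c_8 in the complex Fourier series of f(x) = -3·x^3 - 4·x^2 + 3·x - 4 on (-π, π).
Compute the real Fourier coefficients first: a_8 = -1/4, b_8 = -105/128 + 3·π^2/4.
Then c_8 = (a_8 − i·b_8)/2 = -1/8 - 3·i·π^2/8 + 105·i/256.

Final answer: -1/8 - 3·i·π^2/8 + 105·i/256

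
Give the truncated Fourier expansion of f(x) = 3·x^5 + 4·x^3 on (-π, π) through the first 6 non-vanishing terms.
(-112·π^2 + 6·π^4 + 672)·sin(x) + (-3·π^4 - 33/2 + 11·π^2)·sin(2·x) + (-16·π^2/9 + 32/27 + 2·π^4)·sin(3·x) + (-3·π^4/2 - π^2/8 + 3/64)·sin(4·x) + (-96/625 + 16·π^2/25 + 6·π^4/5)·sin(5·x) + (-π^4 - 7·π^2/9 + 7/54)·sin(6·x)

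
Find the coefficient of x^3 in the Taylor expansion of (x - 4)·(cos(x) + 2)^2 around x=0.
Expand to order 3: (x - 4)·(cos(x) + 2)^2 = -3·x^3 + 12·x^2 + 9·x - 36 + O(x^4).
The coefficient of x^3 is -3.

Final answer: -3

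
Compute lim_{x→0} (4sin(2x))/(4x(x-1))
Both numerator and denominator → 0 as x → 0; this is a 0/0 indeterminate form.
Expand each to leading order near x = 0: numerator ~ 8·x, denominator ~ -4·x.
The limit of the ratio is -2.

Final answer: -2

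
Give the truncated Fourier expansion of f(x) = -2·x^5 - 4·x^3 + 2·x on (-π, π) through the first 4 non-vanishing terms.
(-428 - 4·π^4 + 72·π^2)·sin(x) + (-6·π^2 + 7 + 2·π^4)·sin(2·x) + (-4·π^4/3 + 92/81 + 8·π^2/27)·sin(3·x) + (-41/32 + 3·π^2/4 + π^4)·sin(4·x)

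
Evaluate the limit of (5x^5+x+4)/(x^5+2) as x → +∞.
This is an ∞/∞ indeterminate form as x → +∞.
Divide numerator and denominator by x^5 and let the lower-order terms vanish; the leading terms give 5/1 = 5.
Limit = 5.

Final answer: 5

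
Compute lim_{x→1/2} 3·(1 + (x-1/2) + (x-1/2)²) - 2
Direct substitution at x = 1/2 gives 1.

Final answer: 1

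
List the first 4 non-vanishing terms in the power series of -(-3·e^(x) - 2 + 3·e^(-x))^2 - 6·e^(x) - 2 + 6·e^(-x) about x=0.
-6·x^3 - 36·x^2 - 36·x - 6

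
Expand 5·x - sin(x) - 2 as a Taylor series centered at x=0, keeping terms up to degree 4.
x^3/6 + 4·x - 2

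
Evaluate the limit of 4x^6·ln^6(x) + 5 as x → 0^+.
The product is a 0·∞ indeterminate form at x → 0⁺.
Rewrite the product as 4·ln^6(x) / x^(-6) and apply L'Hôpital, or use the standard hierarchy x^(-6) ≫ |ln x|^6 as x → 0⁺.
The indeterminate product → 0, so the limit = 5.

Final answer: 5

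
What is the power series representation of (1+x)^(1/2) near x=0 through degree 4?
-5·x^4/128 + x^3/16 - x^2/8 + x/2 + 1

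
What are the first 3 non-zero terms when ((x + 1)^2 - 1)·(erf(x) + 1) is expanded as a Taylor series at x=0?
2·x^3/√(π) + x^2·(1 + 4/√(π)) + 2·x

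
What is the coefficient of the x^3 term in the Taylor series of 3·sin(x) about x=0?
Expand to order 3: 3·sin(x) = -x^3/2 + 3·x + O(x^4).
The coefficient of x^3 is -1/2.

Final answer: -1/2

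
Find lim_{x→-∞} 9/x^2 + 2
Evaluate the dominant behaviour as x → -∞; each term tends to a finite value or vanishes.
Limit = 2.

Final answer: 2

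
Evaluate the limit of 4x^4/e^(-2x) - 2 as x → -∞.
The quotient is an ∞/∞ indeterminate form as x → -∞.
Compare growth rates of the dominant terms (exponentials ≫ polynomials ≫ logarithms), or apply L'Hôpital's rule; the quotient → 0.
Adding the constant: 0 - 2 = -2. Limit = -2.

Final answer: -2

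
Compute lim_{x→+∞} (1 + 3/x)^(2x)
As x → +∞: write (1 + 3/x)^(2x) = ((1 + 3/x)^x)^2 → (e^3)^2 = e^6.
Limit = e^(6).

Final answer: e^(6)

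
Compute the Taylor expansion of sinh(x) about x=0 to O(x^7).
x^5/120 + x^3/6 + x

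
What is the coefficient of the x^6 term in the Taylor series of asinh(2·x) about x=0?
Expand to order 6: asinh(2·x) = 12·x^5/5 - 4·x^3/3 + 2·x + O(x^7).
The coefficient of x^6 is 0.

Final answer: 0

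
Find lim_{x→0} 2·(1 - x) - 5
Direct substitution at x = 0 gives -3.

Final answer: -3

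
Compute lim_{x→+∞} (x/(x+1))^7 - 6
As x → +∞: x/(x+1) = 1/(1 + 1/x) → 1, and the 7th power of a limit-1 base also → 1; with the additive constant, 1 - 6 = -5.
Limit = -5.

Final answer: -5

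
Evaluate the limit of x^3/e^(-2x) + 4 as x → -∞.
The quotient is an ∞/∞ indeterminate form as x → -∞.
Compare growth rates of the dominant terms (exponentials ≫ polynomials ≫ logarithms), or apply L'Hôpital's rule; the quotient → 0.
Adding the constant: 0 + 4 = 4. Limit = 4.

Final answer: 4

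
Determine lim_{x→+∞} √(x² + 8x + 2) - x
This is an ∞ − ∞ indeterminate form.
Multiply and divide by the conjugate √(x²+8x + 2) + x; the x² terms cancel, leaving (8x + 2)/(√(x²+8x + 2)+x) → 8/2 = 4.
Limit = 4.

Final answer: 4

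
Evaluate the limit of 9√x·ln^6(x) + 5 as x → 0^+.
The product is a 0·∞ indeterminate form at x → 0⁺.
Rewrite the product as 9·ln^6(x) / x^(-1/2) and apply L'Hôpital, or use the standard hierarchy x^(-1/2) ≫ |ln x|^6 as x → 0⁺.
The indeterminate product → 0, so the limit = 5.

Final answer: 5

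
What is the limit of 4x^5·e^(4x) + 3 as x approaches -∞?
The product is a 0·∞ indeterminate form at x → -∞.
Rewrite the product as 4x^5 / e^(-4x) (an ∞/∞ form) and apply L'Hôpital, or use the standard hierarchy e^(4|x|) ≫ |x^5| as x → -∞.
The indeterminate product → 0, so the limit = 3.

Final answer: 3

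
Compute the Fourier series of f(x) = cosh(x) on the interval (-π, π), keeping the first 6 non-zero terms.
-cos(x)·sinh(π)/π + 2·cos(2·x)·sinh(π)/(5·π) - cos(3·x)·sinh(π)/(5·π) + 2·cos(4·x)·sinh(π)/(17·π) - cos(5·x)·sinh(π)/(13·π) + sinh(π)/π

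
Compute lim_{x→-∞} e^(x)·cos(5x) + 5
Evaluate the dominant behaviour as x → -∞; each term tends to a finite value or vanishes.
Limit = 5.

Final answer: 5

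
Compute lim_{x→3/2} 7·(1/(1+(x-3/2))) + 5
Direct substitution at x = 3/2 gives 12.

Final answer: 12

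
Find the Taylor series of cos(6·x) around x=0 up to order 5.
54·x^4 - 18·x^2 + 1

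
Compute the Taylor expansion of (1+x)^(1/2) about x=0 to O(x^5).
-5·x^4/128 + x^3/16 - x^2/8 + x/2 + 1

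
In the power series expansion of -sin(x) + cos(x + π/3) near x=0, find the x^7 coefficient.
Expand to order 7: -sin(x) + cos(x + π/3) = x^7·(√(3)/10080 + 1/5040) - x^6/1440 + x^5·(-1/120 - √(3)/240) + x^4/48 + x^3·(√(3)/12 + 1/6) - x^2/4 + x·(-1 - √(3)/2) + 1/2 + O(x^8).
The coefficient of x^7 is √(3)/10080 + 1/5040.

Final answer: √(3)/10080 + 1/5040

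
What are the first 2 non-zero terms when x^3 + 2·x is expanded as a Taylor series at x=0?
x^3 + 2·x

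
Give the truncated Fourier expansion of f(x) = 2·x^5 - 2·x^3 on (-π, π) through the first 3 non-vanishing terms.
(-84·π^2 + 4·π^4 + 504)·sin(x) + (-2·π^4 - 18 + 12·π^2)·sin(2·x) + (-116·π^2/27 + 232/81 + 4·π^4/3)·sin(3·x)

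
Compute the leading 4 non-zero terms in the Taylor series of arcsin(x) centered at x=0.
5·x^7/112 + 3·x^5/40 + x^3/6 + x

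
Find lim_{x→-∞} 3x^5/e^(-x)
This is an ∞/∞ indeterminate form as x → -∞.
Compare growth rates of the dominant terms (exponentials ≫ polynomials ≫ logarithms), or apply L'Hôpital's rule; the quotient → 0.
Limit = 0.

Final answer: 0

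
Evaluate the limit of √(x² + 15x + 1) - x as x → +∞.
As x → +∞: multiply by the conjugate to get (15x+1)/(√(x²+15x+1)+x); the denominator ~ 2x, so the limit is 15/2.
Limit = 15/2.

Final answer: 15/2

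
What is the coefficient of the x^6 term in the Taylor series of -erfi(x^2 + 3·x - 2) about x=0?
Expand to order 6: -erfi(x^2 + 3·x - 2) = 12183·x^6·e^(4)/(5·√(π)) - 1125·x^5·e^(4)/√(π) + 436·x^4·e^(4)/√(π) - 138·x^3·e^(4)/√(π) + 34·x^2·e^(4)/√(π) - 6·x·e^(4)/√(π) + erfi(2) + O(x^7).
The coefficient of x^6 is 12183·e^(4)/(5·√(π)).

Final answer: 12183·e^(4)/(5·√(π))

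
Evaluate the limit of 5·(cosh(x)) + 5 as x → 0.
Direct substitution at x = 0 gives 10.

Final answer: 10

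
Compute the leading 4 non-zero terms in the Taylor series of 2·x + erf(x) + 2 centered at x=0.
x^5/(5·√(π)) - 2·x^3/(3·√(π)) + x·(2/√(π) + 2) + 2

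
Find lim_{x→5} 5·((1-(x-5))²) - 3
Direct substitution at x = 5 gives 2.

Final answer: 2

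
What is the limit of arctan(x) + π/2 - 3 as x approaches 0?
Direct substitution at x = 0 gives -3 + π/2.

Final answer: -3 + π/2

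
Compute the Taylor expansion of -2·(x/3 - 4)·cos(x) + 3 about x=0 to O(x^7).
-x^6/90 - x^5/36 + x^4/3 + x^3/3 - 4·x^2 - 2·x/3 + 11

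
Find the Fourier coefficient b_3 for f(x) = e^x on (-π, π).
b_3 = (1/π) ∫_{-π}^{π} f(x)·sin(3x) dx.
Evaluate the integral (use parity and integration by parts as needed): b_3 = (-3 + 3·e^(2·π))·e^(-π)/(10·π).

Final answer: (-3 + 3·e^(2·π))·e^(-π)/(10·π)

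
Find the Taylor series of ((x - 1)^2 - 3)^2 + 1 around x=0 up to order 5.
x^4 - 4·x^3 + 8·x + 5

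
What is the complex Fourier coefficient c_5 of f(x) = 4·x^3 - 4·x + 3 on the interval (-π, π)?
Compute the real Fourier coefficients first: a_5 = 0, b_5 = -248/125 + 8·π^2/5.
Then c_5 = (a_5 − i·b_5)/2 = -4·i·π^2/5 + 124·i/125.

Final answer: -4·i·π^2/5 + 124·i/125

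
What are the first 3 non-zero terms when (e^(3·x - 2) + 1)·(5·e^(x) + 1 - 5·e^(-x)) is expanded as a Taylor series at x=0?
69·x^2·e^(-2)/2 + x·(13·e^(-2) + 10) + e^(-2) + 1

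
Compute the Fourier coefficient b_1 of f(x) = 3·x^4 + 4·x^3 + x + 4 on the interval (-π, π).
b_1 = (1/π) ∫_{-π}^{π} f(x)·sin(1x) dx.
Evaluate the integral (use parity and integration by parts as needed): b_1 = -46 + 8·π^2.

Final answer: -46 + 8·π^2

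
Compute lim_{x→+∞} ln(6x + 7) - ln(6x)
This is an ∞ − ∞ indeterminate form.
Combine the logarithms: ln(6x+7) − ln(6x) = ln((6x+7)/(6x)) = ln(1 + 7/(6x)) → ln(1) = 0.
Limit = 0.

Final answer: 0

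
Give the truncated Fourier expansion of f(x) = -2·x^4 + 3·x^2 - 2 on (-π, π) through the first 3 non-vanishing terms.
(-108 + 16·π^2)·cos(x) + (9 - 4·π^2)·cos(2·x) - 2·π^4/5 - 2 + π^2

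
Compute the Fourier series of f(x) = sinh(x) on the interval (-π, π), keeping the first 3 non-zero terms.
sin(x)·sinh(π)/π - 4·sin(2·x)·sinh(π)/(5·π) + 3·sin(3·x)·sinh(π)/(5·π)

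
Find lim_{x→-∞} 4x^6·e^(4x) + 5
The product is a 0·∞ indeterminate form at x → -∞.
Rewrite the product as 4x^6 / e^(-4x) (an ∞/∞ form) and apply L'Hôpital, or use the standard hierarchy e^(4|x|) ≫ |x^6| as x → -∞.
The indeterminate product → 0, so the limit = 5.

Final answer: 5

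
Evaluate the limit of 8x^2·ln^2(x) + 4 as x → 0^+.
The product is a 0·∞ indeterminate form at x → 0⁺.
Rewrite the product as 8·ln^2(x) / x^(-2) and apply L'Hôpital, or use the standard hierarchy x^(-2) ≫ |ln x|^2 as x → 0⁺.
The indeterminate product → 0, so the limit = 4.

Final answer: 4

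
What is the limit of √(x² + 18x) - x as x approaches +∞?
This is an ∞ − ∞ indeterminate form.
Multiply and divide by the conjugate √(x²+18x) + x; the x² terms cancel, leaving (18x)/(√(x²+18x)+x) → 18/2 = 9.
Limit = 9.

Final answer: 9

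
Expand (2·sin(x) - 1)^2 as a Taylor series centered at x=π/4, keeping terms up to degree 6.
-2·√(2) + 3 + (4 - 2·√(2))·(x - π/4) + (-4·√(2)/(3 - 2·√(2)) - 3·√(2)/(-1 + √(2)) + 4/(-1 + √(2)) + 6/(3 - 2·√(2)))·(x - π/4)^2 + (-6/(3 - 2·√(2)) - 3·√(2)/(-3 + 3·√(2)) + 4/(-3 + 3·√(2)) + 4·√(2)/(3 - 2·√(2)))·(x - π/4)^3 + (-3/(18 - 12·√(2)) - 4/(-12 + 12·√(2)) + 3·√(2)/(-12 + 12·√(2)) + 2·√(2)/(18 - 12·√(2)))·(x - π/4)^4 + (-2·√(2)/(6 - 4·√(2)) - 4/(-60 + 60·√(2)) + 3·√(2)/(-60 + 60·√(2)) + 3/(6 - 4·√(2)))·(x - π/4)^5 + (-2·√(2)/(540 - 360·√(2)) - 3·√(2)/(-360 + 360·√(2)) + 4/(-360 + 360·√(2)) + 3/(540 - 360·√(2)))·(x - π/4)^6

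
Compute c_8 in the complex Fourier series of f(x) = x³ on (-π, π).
Compute the real Fourier coefficients first: a_8 = 0, b_8 = 3/128 - π^2/4.
Then c_8 = (a_8 − i·b_8)/2 = -3·i/256 + i·π^2/8.

Final answer: -3·i/256 + i·π^2/8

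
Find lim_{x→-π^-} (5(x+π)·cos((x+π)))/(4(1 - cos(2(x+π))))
Both numerator and denominator → 0 as x → -π^-; this is a 0/0 indeterminate form.
Expand each to leading order near x = -π: numerator ~ 5·(x + π), denominator ~ 8·(x + π)^2.
The limit of the ratio is -∞.

Final answer: -∞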